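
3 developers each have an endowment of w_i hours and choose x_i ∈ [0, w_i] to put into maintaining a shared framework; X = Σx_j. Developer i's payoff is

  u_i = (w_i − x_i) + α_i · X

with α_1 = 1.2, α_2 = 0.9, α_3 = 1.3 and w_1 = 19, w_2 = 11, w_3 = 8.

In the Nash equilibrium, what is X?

∂u_i/∂x_i = α_i − 1, so developer i contributes w_i if α_i > 1, else 0.
α_i > 1 for i ∈ {1, 3}; NE contributions (19, 0, 8), X = 27.

27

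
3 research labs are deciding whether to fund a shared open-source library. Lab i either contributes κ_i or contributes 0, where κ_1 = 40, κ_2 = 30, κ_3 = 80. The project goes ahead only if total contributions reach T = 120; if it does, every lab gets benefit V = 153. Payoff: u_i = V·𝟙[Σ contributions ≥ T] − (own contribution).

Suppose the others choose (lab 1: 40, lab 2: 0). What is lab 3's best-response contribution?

80

Others' total = 40. Contributing 80 brings total to 120 ≥ 120: gain V − κ_3 = 73.
Best response: 80.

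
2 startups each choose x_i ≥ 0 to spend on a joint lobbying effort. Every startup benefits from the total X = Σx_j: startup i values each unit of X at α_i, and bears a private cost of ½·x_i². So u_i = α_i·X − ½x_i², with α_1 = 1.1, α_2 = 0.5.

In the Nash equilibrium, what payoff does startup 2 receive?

Startup i's FOC: ∂u_i/∂x_i = α_i − x_i = 0, so x_i* = α_i.
NE contributions = (1.1, 0.5); X = 1.6.
u_2 = α_2·X − ½·(x_2)² = 0.5·1.6 − ½·0.5² = 0.675.

0.675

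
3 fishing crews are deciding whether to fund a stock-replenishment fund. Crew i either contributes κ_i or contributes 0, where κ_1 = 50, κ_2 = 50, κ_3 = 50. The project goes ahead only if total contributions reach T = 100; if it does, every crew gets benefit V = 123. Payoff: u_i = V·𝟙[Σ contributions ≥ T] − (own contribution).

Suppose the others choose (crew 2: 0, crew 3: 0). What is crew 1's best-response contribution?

0

Others' total = 0. Even contributing 50 gives 50 < 100: no benefit either way.
Best response: 0.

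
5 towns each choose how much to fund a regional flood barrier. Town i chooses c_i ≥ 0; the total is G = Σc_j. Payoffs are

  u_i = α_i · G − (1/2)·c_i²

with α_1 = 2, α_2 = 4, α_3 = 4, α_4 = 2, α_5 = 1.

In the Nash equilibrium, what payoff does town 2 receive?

Town i's FOC: ∂u_i/∂c_i = α_i − c_i = 0, so c_i* = α_i.
NE contributions = (2, 4, 4, 2, 1); G = 13.
u_2 = α_2·G − ½·(c_2)² = 4·13 − ½·4² = 44.

44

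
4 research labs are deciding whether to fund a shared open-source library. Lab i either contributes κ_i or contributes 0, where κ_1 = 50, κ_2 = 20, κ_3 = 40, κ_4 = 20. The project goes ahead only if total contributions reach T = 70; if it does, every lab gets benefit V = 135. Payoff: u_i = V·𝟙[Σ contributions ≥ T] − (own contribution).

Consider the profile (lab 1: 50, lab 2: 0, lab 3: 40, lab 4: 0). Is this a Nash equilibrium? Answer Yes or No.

Yes

Total = 90 ≥ 70: provided.
Lab 1 (pledges 50, payoff 85): dropping to 0 → total 40, payoff 0. No gain.
Lab 2 (pledges 0, payoff 135): pledging 20 → total 110, payoff 115. No gain.
Lab 3 (pledges 40, payoff 95): dropping to 0 → total 50, payoff 0. No gain.
Lab 4 (pledges 0, payoff 135): pledging 20 → total 110, payoff 115. No gain.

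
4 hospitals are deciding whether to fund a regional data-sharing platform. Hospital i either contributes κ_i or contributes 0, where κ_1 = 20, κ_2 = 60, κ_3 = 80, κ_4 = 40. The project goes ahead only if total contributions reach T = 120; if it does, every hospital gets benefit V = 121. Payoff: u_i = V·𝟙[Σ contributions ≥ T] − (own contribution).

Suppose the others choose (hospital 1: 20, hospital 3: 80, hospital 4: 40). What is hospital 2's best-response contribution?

0

Others' total = 140 ≥ 120; contributing adds cost 60 for no extra benefit.
Best response: 0.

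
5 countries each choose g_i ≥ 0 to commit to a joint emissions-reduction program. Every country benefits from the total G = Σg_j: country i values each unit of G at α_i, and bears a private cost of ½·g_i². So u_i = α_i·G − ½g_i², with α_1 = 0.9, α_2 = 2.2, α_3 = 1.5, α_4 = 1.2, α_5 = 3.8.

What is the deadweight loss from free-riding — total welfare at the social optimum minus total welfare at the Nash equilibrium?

Country i's FOC: ∂u_i/∂g_i = α_i − g_i = 0, so g_i* = α_i.
NE contributions = (0.9, 2.2, 1.5, 1.2, 3.8); G = 9.6.
W^NE = (Σα)·G − ½Σα_i² = 9.6² − ½·23.78 = 80.27.
Planner sets g_i = Σα_j = 9.6 for every i, so G^SO = 5·9.6 = 48.
W^SO = (Σα)·G^SO − ½·5·(Σα)² = (5/2)·9.6² = 230.4.
Deadweight loss = W^SO − W^NE = 150.13.

150.13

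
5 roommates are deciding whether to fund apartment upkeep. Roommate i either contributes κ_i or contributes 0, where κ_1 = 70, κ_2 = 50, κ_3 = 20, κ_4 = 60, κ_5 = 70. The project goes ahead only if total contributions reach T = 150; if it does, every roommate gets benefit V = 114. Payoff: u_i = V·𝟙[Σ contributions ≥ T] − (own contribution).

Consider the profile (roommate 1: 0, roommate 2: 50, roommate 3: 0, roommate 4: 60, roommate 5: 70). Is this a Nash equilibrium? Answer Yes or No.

Total = 180 ≥ 150: provided.
Roommate 1 (pledges 0, payoff 114): pledging 70 → total 250, payoff 44. No gain.
Roommate 2 (pledges 50, payoff 64): dropping to 0 → total 130, payoff 0. No gain.
Roommate 3 (pledges 0, payoff 114): pledging 20 → total 200, payoff 94. No gain.
Roommate 4 (pledges 60, payoff 54): dropping to 0 → total 120, payoff 0. No gain.
Roommate 5 (pledges 70, payoff 44): dropping to 0 → total 110, payoff 0. No gain.

Yes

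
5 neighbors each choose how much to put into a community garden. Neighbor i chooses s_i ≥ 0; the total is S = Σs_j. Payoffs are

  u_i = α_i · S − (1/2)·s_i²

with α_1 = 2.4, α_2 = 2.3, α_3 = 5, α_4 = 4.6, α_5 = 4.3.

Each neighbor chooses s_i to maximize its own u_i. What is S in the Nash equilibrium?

18.6

Neighbor i's FOC: ∂u_i/∂s_i = α_i − s_i = 0, so s_i* = α_i.
NE contributions = (2.4, 2.3, 5, 4.6, 4.3); S = 18.6.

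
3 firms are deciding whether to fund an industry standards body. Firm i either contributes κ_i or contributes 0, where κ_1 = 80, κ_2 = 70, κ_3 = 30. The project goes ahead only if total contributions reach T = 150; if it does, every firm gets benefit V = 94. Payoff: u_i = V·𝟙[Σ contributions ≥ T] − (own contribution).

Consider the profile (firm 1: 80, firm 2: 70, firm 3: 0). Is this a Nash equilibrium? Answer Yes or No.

Total = 150 ≥ 150: provided.
Firm 1 (pledges 80, payoff 14): dropping to 0 → total 70, payoff 0. No gain.
Firm 2 (pledges 70, payoff 24): dropping to 0 → total 80, payoff 0. No gain.
Firm 3 (pledges 0, payoff 94): pledging 30 → total 180, payoff 64. No gain.

Yes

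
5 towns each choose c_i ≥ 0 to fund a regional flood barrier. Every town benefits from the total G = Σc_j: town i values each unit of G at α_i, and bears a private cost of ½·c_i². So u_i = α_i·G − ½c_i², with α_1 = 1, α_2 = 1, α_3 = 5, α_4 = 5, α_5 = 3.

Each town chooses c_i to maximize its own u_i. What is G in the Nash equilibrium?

Town i's FOC: ∂u_i/∂c_i = α_i − c_i = 0, so c_i* = α_i.
NE contributions = (1, 1, 5, 5, 3); G = 15.

15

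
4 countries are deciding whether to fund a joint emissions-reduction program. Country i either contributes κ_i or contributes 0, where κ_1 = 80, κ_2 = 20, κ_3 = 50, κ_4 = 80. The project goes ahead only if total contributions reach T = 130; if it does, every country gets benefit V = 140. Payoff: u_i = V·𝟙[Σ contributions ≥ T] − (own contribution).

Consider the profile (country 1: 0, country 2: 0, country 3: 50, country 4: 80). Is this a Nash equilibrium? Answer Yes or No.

Yes

Total = 130 ≥ 130: provided.
Country 1 (pledges 0, payoff 140): pledging 80 → total 210, payoff 60. No gain.
Country 2 (pledges 0, payoff 140): pledging 20 → total 150, payoff 120. No gain.
Country 3 (pledges 50, payoff 90): dropping to 0 → total 80, payoff 0. No gain.
Country 4 (pledges 80, payoff 60): dropping to 0 → total 50, payoff 0. No gain.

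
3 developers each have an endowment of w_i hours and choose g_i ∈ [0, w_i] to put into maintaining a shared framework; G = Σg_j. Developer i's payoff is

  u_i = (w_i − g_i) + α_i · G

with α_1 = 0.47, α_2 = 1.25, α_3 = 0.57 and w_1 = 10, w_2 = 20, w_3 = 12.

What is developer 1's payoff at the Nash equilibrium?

∂u_i/∂g_i = α_i − 1, so developer i contributes w_i if α_i > 1, else 0.
α_i > 1 for i ∈ {2}; NE contributions (0, 20, 0), G = 20.
u_1 = (10 − 0) + 0.47·20 = 19.4.

19.4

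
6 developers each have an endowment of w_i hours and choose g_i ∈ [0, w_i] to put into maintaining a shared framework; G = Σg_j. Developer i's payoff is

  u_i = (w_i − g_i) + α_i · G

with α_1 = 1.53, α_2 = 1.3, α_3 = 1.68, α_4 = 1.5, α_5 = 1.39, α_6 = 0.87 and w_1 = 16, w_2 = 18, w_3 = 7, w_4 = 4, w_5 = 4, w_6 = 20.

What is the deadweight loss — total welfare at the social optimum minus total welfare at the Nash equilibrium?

145.4

∂u_i/∂g_i = α_i − 1, so developer i contributes w_i if α_i > 1, else 0.
α_i > 1 for i ∈ {1, 2, 3, 4, 5}; NE contributions (16, 18, 7, 4, 4, 0), G = 49.
W^NE = Σw_i − G^NE + (Σα_i)·G^NE = 69 + 7.27·49 = 425.23.
Planner: ∂(Σu_j)/∂g_i = Σα_j − 1 = 7.27 > 0, so everyone contributes w_i; G^SO = 69, W^SO = 69 + 7.27·69 = 570.63.
Deadweight loss = 145.4.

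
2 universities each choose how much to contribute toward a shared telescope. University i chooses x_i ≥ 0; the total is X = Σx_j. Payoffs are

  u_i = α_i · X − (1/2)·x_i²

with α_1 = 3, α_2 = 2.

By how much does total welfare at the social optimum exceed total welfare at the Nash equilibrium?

University i's FOC: ∂u_i/∂x_i = α_i − x_i = 0, so x_i* = α_i.
NE contributions = (3, 2); X = 5.
W^NE = (Σα)·X − ½Σα_i² = 5² − ½·13 = 18.5.
Planner sets x_i = Σα_j = 5 for every i, so X^SO = 2·5 = 10.
W^SO = (Σα)·X^SO − ½·2·(Σα)² = (2/2)·5² = 25.
Deadweight loss = W^SO − W^NE = 6.5.

6.5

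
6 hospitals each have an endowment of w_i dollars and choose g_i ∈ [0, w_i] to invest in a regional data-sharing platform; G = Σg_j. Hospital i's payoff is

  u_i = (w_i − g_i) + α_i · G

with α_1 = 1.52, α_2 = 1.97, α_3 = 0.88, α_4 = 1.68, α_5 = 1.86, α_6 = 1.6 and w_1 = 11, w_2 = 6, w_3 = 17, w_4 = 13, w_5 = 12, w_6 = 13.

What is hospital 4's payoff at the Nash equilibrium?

∂u_i/∂g_i = α_i − 1, so hospital i contributes w_i if α_i > 1, else 0.
α_i > 1 for i ∈ {1, 2, 4, 5, 6}; NE contributions (11, 6, 0, 13, 12, 13), G = 55.
u_4 = (13 − 13) + 1.68·55 = 92.4.

92.4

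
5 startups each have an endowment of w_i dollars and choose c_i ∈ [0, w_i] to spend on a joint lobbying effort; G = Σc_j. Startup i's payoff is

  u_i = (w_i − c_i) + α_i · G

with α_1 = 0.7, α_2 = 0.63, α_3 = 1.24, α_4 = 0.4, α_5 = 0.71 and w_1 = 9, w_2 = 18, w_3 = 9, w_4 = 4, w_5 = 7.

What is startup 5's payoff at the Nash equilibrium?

13.39

∂u_i/∂c_i = α_i − 1, so startup i contributes w_i if α_i > 1, else 0.
α_i > 1 for i ∈ {3}; NE contributions (0, 0, 9, 0, 0), G = 9.
u_5 = (7 − 0) + 0.71·9 = 13.39.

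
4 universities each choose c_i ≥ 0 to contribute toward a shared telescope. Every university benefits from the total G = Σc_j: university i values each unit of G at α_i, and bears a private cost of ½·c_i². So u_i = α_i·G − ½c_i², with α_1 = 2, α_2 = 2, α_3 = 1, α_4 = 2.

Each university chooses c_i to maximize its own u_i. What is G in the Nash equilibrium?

7

University i's FOC: ∂u_i/∂c_i = α_i − c_i = 0, so c_i* = α_i.
NE contributions = (2, 2, 1, 2); G = 7.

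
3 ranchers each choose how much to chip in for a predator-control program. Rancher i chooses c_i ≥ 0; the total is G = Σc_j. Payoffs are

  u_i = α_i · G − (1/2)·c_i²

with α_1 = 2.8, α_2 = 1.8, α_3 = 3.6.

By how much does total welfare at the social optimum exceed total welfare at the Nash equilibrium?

Rancher i's FOC: ∂u_i/∂c_i = α_i − c_i = 0, so c_i* = α_i.
NE contributions = (2.8, 1.8, 3.6); G = 8.2.
W^NE = (Σα)·G − ½Σα_i² = 8.2² − ½·24.04 = 55.22.
Planner sets c_i = Σα_j = 8.2 for every i, so G^SO = 3·8.2 = 24.6.
W^SO = (Σα)·G^SO − ½·3·(Σα)² = (3/2)·8.2² = 100.86.
Deadweight loss = W^SO − W^NE = 45.64.

45.64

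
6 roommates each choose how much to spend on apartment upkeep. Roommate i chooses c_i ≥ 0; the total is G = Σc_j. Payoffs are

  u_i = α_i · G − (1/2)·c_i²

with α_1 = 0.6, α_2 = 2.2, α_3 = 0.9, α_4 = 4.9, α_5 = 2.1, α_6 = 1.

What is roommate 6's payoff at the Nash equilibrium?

Roommate i's FOC: ∂u_i/∂c_i = α_i − c_i = 0, so c_i* = α_i.
NE contributions = (0.6, 2.2, 0.9, 4.9, 2.1, 1); G = 11.7.
u_6 = α_6·G − ½·(c_6)² = 1·11.7 − ½·1² = 11.2.

11.2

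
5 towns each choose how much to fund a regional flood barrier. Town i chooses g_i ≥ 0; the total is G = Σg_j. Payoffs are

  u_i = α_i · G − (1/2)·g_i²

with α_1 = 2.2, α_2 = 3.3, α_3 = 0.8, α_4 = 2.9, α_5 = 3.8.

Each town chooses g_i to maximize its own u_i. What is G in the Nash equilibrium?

Town i's FOC: ∂u_i/∂g_i = α_i − g_i = 0, so g_i* = α_i.
NE contributions = (2.2, 3.3, 0.8, 2.9, 3.8); G = 13.

13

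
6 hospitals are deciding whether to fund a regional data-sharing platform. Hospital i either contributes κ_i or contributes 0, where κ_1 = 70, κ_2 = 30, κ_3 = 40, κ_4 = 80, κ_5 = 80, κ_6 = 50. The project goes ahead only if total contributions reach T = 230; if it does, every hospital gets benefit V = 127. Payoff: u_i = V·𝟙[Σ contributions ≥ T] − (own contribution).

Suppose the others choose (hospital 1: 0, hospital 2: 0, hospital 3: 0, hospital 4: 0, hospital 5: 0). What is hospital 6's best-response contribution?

Others' total = 0. Even contributing 50 gives 50 < 230: no benefit either way.
Best response: 0.

0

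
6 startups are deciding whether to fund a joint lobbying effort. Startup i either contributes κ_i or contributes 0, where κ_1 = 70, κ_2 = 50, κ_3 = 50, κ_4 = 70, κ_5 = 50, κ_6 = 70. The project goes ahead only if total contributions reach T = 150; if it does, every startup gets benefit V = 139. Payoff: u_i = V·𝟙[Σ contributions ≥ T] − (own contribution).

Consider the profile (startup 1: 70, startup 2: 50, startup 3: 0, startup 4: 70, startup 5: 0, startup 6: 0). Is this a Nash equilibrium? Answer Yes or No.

Total = 190 ≥ 150: provided.
Startup 1 (pledges 70, payoff 69): dropping to 0 → total 120, payoff 0. No gain.
Startup 2 (pledges 50, payoff 89): dropping to 0 → total 140, payoff 0. No gain.
Startup 3 (pledges 0, payoff 139): pledging 50 → total 240, payoff 89. No gain.
Startup 4 (pledges 70, payoff 69): dropping to 0 → total 120, payoff 0. No gain.
Startup 5 (pledges 0, payoff 139): pledging 50 → total 240, payoff 89. No gain.
Startup 6 (pledges 0, payoff 139): pledging 70 → total 260, payoff 69. No gain.

Yes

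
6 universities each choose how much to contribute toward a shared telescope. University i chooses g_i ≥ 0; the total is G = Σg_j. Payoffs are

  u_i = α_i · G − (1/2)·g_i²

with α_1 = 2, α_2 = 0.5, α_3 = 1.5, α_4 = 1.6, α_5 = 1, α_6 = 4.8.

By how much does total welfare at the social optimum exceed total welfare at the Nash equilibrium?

University i's FOC: ∂u_i/∂g_i = α_i − g_i = 0, so g_i* = α_i.
NE contributions = (2, 0.5, 1.5, 1.6, 1, 4.8); G = 11.4.
W^NE = (Σα)·G − ½Σα_i² = 11.4² − ½·33.1 = 113.41.
Planner sets g_i = Σα_j = 11.4 for every i, so G^SO = 6·11.4 = 68.4.
W^SO = (Σα)·G^SO − ½·6·(Σα)² = (6/2)·11.4² = 389.88.
Deadweight loss = W^SO − W^NE = 276.47.

276.47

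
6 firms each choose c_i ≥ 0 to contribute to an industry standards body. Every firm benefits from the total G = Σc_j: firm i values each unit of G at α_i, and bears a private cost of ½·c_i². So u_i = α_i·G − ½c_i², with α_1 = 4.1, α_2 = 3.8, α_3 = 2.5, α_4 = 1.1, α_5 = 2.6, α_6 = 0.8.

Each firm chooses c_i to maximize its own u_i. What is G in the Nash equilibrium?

Firm i's FOC: ∂u_i/∂c_i = α_i − c_i = 0, so c_i* = α_i.
NE contributions = (4.1, 3.8, 2.5, 1.1, 2.6, 0.8); G = 14.9.

14.9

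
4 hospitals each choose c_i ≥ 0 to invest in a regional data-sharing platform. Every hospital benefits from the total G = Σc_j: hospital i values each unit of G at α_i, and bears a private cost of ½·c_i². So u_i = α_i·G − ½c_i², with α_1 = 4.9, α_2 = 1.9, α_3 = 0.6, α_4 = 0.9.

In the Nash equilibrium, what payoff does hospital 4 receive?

Hospital i's FOC: ∂u_i/∂c_i = α_i − c_i = 0, so c_i* = α_i.
NE contributions = (4.9, 1.9, 0.6, 0.9); G = 8.3.
u_4 = α_4·G − ½·(c_4)² = 0.9·8.3 − ½·0.9² = 7.065.

7.065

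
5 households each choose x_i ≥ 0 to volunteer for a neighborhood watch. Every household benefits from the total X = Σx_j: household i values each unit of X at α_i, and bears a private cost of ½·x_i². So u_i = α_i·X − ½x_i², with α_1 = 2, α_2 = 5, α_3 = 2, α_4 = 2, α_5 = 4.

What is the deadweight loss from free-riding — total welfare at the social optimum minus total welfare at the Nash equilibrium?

364

Household i's FOC: ∂u_i/∂x_i = α_i − x_i = 0, so x_i* = α_i.
NE contributions = (2, 5, 2, 2, 4); X = 15.
W^NE = (Σα)·X − ½Σα_i² = 15² − ½·53 = 198.5.
Planner sets x_i = Σα_j = 15 for every i, so X^SO = 5·15 = 75.
W^SO = (Σα)·X^SO − ½·5·(Σα)² = (5/2)·15² = 562.5.
Deadweight loss = W^SO − W^NE = 364.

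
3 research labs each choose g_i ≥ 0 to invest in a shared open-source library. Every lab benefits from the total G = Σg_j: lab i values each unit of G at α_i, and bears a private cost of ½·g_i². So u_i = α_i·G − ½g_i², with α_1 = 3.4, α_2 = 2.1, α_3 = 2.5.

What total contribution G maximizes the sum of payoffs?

24

Planner FOC: ∂(Σu_j)/∂g_i = (Σα_j) − g_i = 0, so g_i^SO = Σα_j = 8 for every i; G^SO = 24.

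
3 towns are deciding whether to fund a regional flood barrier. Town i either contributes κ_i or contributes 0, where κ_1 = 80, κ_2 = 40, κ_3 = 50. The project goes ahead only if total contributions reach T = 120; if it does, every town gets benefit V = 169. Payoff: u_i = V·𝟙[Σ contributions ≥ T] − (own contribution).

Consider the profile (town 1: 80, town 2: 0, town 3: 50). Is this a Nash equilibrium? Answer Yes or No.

Total = 130 ≥ 120: provided.
Town 1 (pledges 80, payoff 89): dropping to 0 → total 50, payoff 0. No gain.
Town 2 (pledges 0, payoff 169): pledging 40 → total 170, payoff 129. No gain.
Town 3 (pledges 50, payoff 119): dropping to 0 → total 80, payoff 0. No gain.

Yes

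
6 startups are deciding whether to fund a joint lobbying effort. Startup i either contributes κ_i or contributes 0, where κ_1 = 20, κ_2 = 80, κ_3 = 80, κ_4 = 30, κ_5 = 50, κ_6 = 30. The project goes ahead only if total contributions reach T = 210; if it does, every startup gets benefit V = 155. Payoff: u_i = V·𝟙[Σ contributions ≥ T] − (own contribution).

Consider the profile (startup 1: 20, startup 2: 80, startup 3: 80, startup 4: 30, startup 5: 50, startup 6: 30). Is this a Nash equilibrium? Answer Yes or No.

No

Total = 290 ≥ 210: provided.
Startup 1 (pledges 20, payoff 135): dropping to 0 → total 270, payoff 155. Profitable deviation.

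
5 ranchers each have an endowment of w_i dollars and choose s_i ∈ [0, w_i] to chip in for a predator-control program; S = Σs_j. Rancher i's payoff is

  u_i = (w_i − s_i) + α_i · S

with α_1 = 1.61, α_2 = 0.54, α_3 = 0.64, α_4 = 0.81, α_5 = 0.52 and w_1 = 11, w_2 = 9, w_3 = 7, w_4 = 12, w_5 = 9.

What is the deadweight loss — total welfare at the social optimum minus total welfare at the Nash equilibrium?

115.44

∂u_i/∂s_i = α_i − 1, so rancher i contributes w_i if α_i > 1, else 0.
α_i > 1 for i ∈ {1}; NE contributions (11, 0, 0, 0, 0), S = 11.
W^NE = Σw_i − S^NE + (Σα_i)·S^NE = 48 + 3.12·11 = 82.32.
Planner: ∂(Σu_j)/∂s_i = Σα_j − 1 = 3.12 > 0, so everyone contributes w_i; S^SO = 48, W^SO = 48 + 3.12·48 = 197.76.
Deadweight loss = 115.44.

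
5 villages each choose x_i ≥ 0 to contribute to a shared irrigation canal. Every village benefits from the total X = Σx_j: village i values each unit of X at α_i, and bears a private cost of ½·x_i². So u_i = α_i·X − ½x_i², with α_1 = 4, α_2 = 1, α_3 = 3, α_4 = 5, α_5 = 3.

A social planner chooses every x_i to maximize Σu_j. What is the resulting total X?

80

Planner FOC: ∂(Σu_j)/∂x_i = (Σα_j) − x_i = 0, so x_i^SO = Σα_j = 16 for every i; X^SO = 80.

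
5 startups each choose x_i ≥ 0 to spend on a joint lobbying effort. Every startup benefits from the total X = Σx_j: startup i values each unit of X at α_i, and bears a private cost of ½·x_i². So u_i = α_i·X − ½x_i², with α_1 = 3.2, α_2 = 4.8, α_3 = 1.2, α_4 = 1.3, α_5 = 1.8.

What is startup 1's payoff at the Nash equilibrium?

34.24

Startup i's FOC: ∂u_i/∂x_i = α_i − x_i = 0, so x_i* = α_i.
NE contributions = (3.2, 4.8, 1.2, 1.3, 1.8); X = 12.3.
u_1 = α_1·X − ½·(x_1)² = 3.2·12.3 − ½·3.2² = 34.24.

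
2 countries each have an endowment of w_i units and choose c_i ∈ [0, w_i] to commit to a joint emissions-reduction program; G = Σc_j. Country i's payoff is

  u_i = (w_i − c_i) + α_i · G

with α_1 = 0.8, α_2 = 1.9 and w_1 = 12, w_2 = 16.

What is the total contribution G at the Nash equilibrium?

16

∂u_i/∂c_i = α_i − 1, so country i contributes w_i if α_i > 1, else 0.
α_i > 1 for i ∈ {2}; NE contributions (0, 16), G = 16.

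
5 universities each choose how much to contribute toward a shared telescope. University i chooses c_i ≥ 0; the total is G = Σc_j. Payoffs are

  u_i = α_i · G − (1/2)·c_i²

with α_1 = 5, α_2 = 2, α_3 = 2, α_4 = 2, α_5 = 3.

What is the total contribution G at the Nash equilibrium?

University i's FOC: ∂u_i/∂c_i = α_i − c_i = 0, so c_i* = α_i.
NE contributions = (5, 2, 2, 2, 3); G = 14.

14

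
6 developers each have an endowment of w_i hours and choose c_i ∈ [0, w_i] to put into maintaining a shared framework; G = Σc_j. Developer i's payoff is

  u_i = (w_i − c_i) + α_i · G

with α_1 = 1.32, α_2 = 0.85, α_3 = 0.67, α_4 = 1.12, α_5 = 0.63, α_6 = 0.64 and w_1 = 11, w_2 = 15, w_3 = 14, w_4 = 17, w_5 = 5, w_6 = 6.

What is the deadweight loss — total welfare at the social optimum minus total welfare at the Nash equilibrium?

169.2

∂u_i/∂c_i = α_i − 1, so developer i contributes w_i if α_i > 1, else 0.
α_i > 1 for i ∈ {1, 4}; NE contributions (11, 0, 0, 17, 0, 0), G = 28.
W^NE = Σw_i − G^NE + (Σα_i)·G^NE = 68 + 4.23·28 = 186.44.
Planner: ∂(Σu_j)/∂c_i = Σα_j − 1 = 4.23 > 0, so everyone contributes w_i; G^SO = 68, W^SO = 68 + 4.23·68 = 355.64.
Deadweight loss = 169.2.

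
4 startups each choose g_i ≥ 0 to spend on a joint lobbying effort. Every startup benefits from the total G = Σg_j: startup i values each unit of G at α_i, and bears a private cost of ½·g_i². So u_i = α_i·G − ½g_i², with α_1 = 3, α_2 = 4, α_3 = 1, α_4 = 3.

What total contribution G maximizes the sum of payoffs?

44

Planner FOC: ∂(Σu_j)/∂g_i = (Σα_j) − g_i = 0, so g_i^SO = Σα_j = 11 for every i; G^SO = 44.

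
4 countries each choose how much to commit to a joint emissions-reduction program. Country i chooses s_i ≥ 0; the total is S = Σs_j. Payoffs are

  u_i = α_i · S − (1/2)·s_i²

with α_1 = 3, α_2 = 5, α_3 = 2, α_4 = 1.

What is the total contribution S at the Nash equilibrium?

Country i's FOC: ∂u_i/∂s_i = α_i − s_i = 0, so s_i* = α_i.
NE contributions = (3, 5, 2, 1); S = 11.

11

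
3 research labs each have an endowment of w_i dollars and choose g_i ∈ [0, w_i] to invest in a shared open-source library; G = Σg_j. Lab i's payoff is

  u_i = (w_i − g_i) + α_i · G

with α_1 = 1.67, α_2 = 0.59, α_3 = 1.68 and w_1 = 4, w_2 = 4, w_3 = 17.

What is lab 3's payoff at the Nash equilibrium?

∂u_i/∂g_i = α_i − 1, so lab i contributes w_i if α_i > 1, else 0.
α_i > 1 for i ∈ {1, 3}; NE contributions (4, 0, 17), G = 21.
u_3 = (17 − 17) + 1.68·21 = 35.28.

35.28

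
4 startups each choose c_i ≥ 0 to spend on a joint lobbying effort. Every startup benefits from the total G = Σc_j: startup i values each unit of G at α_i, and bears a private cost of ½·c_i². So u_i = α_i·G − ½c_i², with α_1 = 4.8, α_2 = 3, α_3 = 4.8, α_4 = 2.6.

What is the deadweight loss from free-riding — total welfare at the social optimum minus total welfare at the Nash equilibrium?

Startup i's FOC: ∂u_i/∂c_i = α_i − c_i = 0, so c_i* = α_i.
NE contributions = (4.8, 3, 4.8, 2.6); G = 15.2.
W^NE = (Σα)·G − ½Σα_i² = 15.2² − ½·61.84 = 200.12.
Planner sets c_i = Σα_j = 15.2 for every i, so G^SO = 4·15.2 = 60.8.
W^SO = (Σα)·G^SO − ½·4·(Σα)² = (4/2)·15.2² = 462.08.
Deadweight loss = W^SO − W^NE = 261.96.

261.96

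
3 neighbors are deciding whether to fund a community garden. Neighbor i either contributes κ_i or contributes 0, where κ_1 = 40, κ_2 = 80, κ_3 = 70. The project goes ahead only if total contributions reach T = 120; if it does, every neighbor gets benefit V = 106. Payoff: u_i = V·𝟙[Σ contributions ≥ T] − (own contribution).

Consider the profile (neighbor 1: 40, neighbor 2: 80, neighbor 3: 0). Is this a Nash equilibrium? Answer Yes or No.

Total = 120 ≥ 120: provided.
Neighbor 1 (pledges 40, payoff 66): dropping to 0 → total 80, payoff 0. No gain.
Neighbor 2 (pledges 80, payoff 26): dropping to 0 → total 40, payoff 0. No gain.
Neighbor 3 (pledges 0, payoff 106): pledging 70 → total 190, payoff 36. No gain.

Yes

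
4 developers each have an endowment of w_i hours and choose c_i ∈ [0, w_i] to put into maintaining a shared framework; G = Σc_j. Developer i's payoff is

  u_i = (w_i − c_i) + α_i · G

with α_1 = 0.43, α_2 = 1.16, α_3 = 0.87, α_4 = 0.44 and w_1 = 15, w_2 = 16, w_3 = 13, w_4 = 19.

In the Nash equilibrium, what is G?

16

∂u_i/∂c_i = α_i − 1, so developer i contributes w_i if α_i > 1, else 0.
α_i > 1 for i ∈ {2}; NE contributions (0, 16, 0, 0), G = 16.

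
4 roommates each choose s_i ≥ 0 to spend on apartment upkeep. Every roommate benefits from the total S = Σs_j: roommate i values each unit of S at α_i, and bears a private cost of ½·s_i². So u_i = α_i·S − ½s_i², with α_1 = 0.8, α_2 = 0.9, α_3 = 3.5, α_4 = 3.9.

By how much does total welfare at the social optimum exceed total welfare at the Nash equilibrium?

97.265

Roommate i's FOC: ∂u_i/∂s_i = α_i − s_i = 0, so s_i* = α_i.
NE contributions = (0.8, 0.9, 3.5, 3.9); S = 9.1.
W^NE = (Σα)·S − ½Σα_i² = 9.1² − ½·28.91 = 68.355.
Planner sets s_i = Σα_j = 9.1 for every i, so S^SO = 4·9.1 = 36.4.
W^SO = (Σα)·S^SO − ½·4·(Σα)² = (4/2)·9.1² = 165.62.
Deadweight loss = W^SO − W^NE = 97.265.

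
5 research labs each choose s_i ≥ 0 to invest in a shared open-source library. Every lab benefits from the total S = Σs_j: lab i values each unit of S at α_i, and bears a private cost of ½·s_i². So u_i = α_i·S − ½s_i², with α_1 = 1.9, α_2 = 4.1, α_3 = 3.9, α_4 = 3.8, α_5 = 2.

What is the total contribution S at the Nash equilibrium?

Lab i's FOC: ∂u_i/∂s_i = α_i − s_i = 0, so s_i* = α_i.
NE contributions = (1.9, 4.1, 3.9, 3.8, 2); S = 15.7.

15.7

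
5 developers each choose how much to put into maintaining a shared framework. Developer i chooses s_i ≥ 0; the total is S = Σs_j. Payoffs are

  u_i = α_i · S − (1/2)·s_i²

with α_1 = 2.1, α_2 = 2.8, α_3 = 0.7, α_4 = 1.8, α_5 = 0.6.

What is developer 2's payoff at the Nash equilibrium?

18.48

Developer i's FOC: ∂u_i/∂s_i = α_i − s_i = 0, so s_i* = α_i.
NE contributions = (2.1, 2.8, 0.7, 1.8, 0.6); S = 8.
u_2 = α_2·S − ½·(s_2)² = 2.8·8 − ½·2.8² = 18.48.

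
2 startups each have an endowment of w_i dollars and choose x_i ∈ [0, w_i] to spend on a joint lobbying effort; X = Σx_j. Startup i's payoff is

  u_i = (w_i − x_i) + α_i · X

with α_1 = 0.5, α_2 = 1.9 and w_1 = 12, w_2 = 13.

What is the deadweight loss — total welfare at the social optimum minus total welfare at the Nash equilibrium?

16.8

∂u_i/∂x_i = α_i − 1, so startup i contributes w_i if α_i > 1, else 0.
α_i > 1 for i ∈ {2}; NE contributions (0, 13), X = 13.
W^NE = Σw_i − X^NE + (Σα_i)·X^NE = 25 + 1.4·13 = 43.2.
Planner: ∂(Σu_j)/∂x_i = Σα_j − 1 = 1.4 > 0, so everyone contributes w_i; X^SO = 25, W^SO = 25 + 1.4·25 = 60.
Deadweight loss = 16.8.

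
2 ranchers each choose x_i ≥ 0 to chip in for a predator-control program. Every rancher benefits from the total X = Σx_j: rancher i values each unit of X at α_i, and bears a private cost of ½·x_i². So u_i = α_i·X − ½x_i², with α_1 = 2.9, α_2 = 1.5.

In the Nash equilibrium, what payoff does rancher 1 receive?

Rancher i's FOC: ∂u_i/∂x_i = α_i − x_i = 0, so x_i* = α_i.
NE contributions = (2.9, 1.5); X = 4.4.
u_1 = α_1·X − ½·(x_1)² = 2.9·4.4 − ½·2.9² = 8.555.

8.555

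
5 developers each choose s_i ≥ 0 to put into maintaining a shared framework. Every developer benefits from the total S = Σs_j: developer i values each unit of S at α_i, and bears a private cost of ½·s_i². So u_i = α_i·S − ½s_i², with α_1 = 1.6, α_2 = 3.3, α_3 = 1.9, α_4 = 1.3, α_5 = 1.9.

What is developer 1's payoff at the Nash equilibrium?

Developer i's FOC: ∂u_i/∂s_i = α_i − s_i = 0, so s_i* = α_i.
NE contributions = (1.6, 3.3, 1.9, 1.3, 1.9); S = 10.
u_1 = α_1·S − ½·(s_1)² = 1.6·10 − ½·1.6² = 14.72.

14.72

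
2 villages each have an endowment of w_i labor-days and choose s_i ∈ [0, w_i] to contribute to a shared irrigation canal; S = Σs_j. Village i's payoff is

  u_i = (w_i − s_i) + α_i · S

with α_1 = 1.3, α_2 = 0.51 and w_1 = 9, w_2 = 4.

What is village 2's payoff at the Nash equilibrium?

8.59

∂u_i/∂s_i = α_i − 1, so village i contributes w_i if α_i > 1, else 0.
α_i > 1 for i ∈ {1}; NE contributions (9, 0), S = 9.
u_2 = (4 − 0) + 0.51·9 = 8.59.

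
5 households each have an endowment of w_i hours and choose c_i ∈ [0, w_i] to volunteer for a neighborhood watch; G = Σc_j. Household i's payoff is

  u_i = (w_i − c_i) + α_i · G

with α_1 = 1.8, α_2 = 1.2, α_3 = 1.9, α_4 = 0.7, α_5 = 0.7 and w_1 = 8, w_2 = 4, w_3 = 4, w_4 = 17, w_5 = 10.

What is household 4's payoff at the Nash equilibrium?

∂u_i/∂c_i = α_i − 1, so household i contributes w_i if α_i > 1, else 0.
α_i > 1 for i ∈ {1, 2, 3}; NE contributions (8, 4, 4, 0, 0), G = 16.
u_4 = (17 − 0) + 0.7·16 = 28.2.

28.2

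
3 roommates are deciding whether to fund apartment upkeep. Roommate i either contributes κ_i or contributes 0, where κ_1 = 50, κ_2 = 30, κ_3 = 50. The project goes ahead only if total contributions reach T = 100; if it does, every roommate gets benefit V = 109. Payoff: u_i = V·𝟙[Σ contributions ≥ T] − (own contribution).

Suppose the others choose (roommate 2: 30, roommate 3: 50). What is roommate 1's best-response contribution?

Others' total = 80. Contributing 50 brings total to 130 ≥ 100: gain V − κ_1 = 59.
Best response: 50.

50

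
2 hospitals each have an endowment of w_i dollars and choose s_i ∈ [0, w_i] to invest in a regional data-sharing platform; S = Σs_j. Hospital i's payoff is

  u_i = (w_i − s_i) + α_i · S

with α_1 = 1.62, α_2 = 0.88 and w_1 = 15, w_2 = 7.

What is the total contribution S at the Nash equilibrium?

∂u_i/∂s_i = α_i − 1, so hospital i contributes w_i if α_i > 1, else 0.
α_i > 1 for i ∈ {1}; NE contributions (15, 0), S = 15.

15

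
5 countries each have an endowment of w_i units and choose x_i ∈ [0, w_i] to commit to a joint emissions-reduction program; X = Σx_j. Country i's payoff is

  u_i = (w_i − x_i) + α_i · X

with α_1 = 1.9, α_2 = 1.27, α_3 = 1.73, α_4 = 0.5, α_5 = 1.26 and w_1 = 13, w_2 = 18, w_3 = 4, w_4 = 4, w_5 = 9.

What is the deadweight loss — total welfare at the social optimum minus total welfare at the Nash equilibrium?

∂u_i/∂x_i = α_i − 1, so country i contributes w_i if α_i > 1, else 0.
α_i > 1 for i ∈ {1, 2, 3, 5}; NE contributions (13, 18, 4, 0, 9), X = 44.
W^NE = Σw_i − X^NE + (Σα_i)·X^NE = 48 + 5.66·44 = 297.04.
Planner: ∂(Σu_j)/∂x_i = Σα_j − 1 = 5.66 > 0, so everyone contributes w_i; X^SO = 48, W^SO = 48 + 5.66·48 = 319.68.
Deadweight loss = 22.64.

22.64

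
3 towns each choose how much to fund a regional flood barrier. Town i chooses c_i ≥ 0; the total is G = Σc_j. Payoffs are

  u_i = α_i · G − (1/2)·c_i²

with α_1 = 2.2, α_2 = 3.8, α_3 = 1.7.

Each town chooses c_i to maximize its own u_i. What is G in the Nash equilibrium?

Town i's FOC: ∂u_i/∂c_i = α_i − c_i = 0, so c_i* = α_i.
NE contributions = (2.2, 3.8, 1.7); G = 7.7.

7.7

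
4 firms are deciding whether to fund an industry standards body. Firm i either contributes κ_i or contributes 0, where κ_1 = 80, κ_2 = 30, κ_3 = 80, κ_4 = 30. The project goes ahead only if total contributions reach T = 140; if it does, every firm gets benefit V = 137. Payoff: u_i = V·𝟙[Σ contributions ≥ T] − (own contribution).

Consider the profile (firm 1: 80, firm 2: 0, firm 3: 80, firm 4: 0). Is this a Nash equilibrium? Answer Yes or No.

Yes

Total = 160 ≥ 140: provided.
Firm 1 (pledges 80, payoff 57): dropping to 0 → total 80, payoff 0. No gain.
Firm 2 (pledges 0, payoff 137): pledging 30 → total 190, payoff 107. No gain.
Firm 3 (pledges 80, payoff 57): dropping to 0 → total 80, payoff 0. No gain.
Firm 4 (pledges 0, payoff 137): pledging 30 → total 190, payoff 107. No gain.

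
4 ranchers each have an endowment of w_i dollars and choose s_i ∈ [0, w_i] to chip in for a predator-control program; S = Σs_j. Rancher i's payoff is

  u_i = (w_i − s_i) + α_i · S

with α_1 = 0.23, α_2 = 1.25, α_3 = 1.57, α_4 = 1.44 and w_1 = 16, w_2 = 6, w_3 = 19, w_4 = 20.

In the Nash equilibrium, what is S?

45

∂u_i/∂s_i = α_i − 1, so rancher i contributes w_i if α_i > 1, else 0.
α_i > 1 for i ∈ {2, 3, 4}; NE contributions (0, 6, 19, 20), S = 45.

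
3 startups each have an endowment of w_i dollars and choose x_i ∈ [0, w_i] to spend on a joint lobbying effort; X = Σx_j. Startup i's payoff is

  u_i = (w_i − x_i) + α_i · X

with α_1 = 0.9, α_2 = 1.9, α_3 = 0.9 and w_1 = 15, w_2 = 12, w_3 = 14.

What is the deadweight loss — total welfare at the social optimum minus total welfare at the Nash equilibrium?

∂u_i/∂x_i = α_i − 1, so startup i contributes w_i if α_i > 1, else 0.
α_i > 1 for i ∈ {2}; NE contributions (0, 12, 0), X = 12.
W^NE = Σw_i − X^NE + (Σα_i)·X^NE = 41 + 2.7·12 = 73.4.
Planner: ∂(Σu_j)/∂x_i = Σα_j − 1 = 2.7 > 0, so everyone contributes w_i; X^SO = 41, W^SO = 41 + 2.7·41 = 151.7.
Deadweight loss = 78.3.

78.3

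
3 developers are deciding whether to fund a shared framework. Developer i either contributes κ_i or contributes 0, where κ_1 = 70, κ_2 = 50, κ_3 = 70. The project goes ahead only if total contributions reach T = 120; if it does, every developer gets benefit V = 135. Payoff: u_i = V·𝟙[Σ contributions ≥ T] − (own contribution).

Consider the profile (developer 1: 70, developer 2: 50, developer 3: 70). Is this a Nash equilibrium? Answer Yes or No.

No

Total = 190 ≥ 120: provided.
Developer 1 (pledges 70, payoff 65): dropping to 0 → total 120, payoff 135. Profitable deviation.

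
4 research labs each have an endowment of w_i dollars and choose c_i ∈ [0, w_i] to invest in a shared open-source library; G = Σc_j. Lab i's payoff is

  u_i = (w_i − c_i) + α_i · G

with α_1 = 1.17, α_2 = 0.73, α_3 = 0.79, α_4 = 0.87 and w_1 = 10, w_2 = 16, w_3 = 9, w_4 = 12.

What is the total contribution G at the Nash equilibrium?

10

∂u_i/∂c_i = α_i − 1, so lab i contributes w_i if α_i > 1, else 0.
α_i > 1 for i ∈ {1}; NE contributions (10, 0, 0, 0), G = 10.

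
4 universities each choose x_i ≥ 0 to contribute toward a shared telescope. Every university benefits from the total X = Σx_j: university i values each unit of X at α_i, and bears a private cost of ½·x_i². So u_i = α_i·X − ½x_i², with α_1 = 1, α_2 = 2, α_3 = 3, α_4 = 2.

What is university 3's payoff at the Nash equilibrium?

University i's FOC: ∂u_i/∂x_i = α_i − x_i = 0, so x_i* = α_i.
NE contributions = (1, 2, 3, 2); X = 8.
u_3 = α_3·X − ½·(x_3)² = 3·8 − ½·3² = 19.5.

19.5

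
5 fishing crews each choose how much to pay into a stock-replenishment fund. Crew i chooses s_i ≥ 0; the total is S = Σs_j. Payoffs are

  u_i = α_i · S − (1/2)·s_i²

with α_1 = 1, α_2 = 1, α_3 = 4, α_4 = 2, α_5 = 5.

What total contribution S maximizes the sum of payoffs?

Planner FOC: ∂(Σu_j)/∂s_i = (Σα_j) − s_i = 0, so s_i^SO = Σα_j = 13 for every i; S^SO = 65.

65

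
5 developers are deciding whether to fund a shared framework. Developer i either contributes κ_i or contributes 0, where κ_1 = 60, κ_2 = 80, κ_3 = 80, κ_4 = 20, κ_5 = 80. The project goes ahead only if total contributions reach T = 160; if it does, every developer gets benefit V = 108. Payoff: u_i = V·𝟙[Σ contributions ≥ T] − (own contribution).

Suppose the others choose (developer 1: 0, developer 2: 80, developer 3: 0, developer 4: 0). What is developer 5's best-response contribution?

80

Others' total = 80. Contributing 80 brings total to 160 ≥ 160: gain V − κ_5 = 28.
Best response: 80.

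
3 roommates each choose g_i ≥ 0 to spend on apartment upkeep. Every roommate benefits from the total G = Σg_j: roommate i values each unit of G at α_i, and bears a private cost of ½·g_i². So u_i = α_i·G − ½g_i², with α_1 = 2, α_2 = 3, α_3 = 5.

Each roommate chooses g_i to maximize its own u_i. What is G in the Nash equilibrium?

Roommate i's FOC: ∂u_i/∂g_i = α_i − g_i = 0, so g_i* = α_i.
NE contributions = (2, 3, 5); G = 10.

10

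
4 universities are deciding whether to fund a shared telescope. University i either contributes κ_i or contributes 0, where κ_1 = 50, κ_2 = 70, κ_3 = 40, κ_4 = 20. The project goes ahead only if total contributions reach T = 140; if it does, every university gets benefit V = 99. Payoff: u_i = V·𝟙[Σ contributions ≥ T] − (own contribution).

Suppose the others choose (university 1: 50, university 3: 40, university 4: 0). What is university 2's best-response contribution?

70

Others' total = 90. Contributing 70 brings total to 160 ≥ 140: gain V − κ_2 = 29.
Best response: 70.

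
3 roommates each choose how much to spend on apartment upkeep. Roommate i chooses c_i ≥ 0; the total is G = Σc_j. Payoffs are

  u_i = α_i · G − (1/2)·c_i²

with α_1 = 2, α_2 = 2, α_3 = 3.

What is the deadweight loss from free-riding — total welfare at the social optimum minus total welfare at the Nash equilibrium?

33

Roommate i's FOC: ∂u_i/∂c_i = α_i − c_i = 0, so c_i* = α_i.
NE contributions = (2, 2, 3); G = 7.
W^NE = (Σα)·G − ½Σα_i² = 7² − ½·17 = 40.5.
Planner sets c_i = Σα_j = 7 for every i, so G^SO = 3·7 = 21.
W^SO = (Σα)·G^SO − ½·3·(Σα)² = (3/2)·7² = 73.5.
Deadweight loss = W^SO − W^NE = 33.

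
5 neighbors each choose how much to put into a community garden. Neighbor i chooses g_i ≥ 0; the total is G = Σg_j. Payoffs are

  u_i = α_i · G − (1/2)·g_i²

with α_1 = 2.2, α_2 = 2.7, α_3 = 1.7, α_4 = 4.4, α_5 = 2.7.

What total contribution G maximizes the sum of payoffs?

Planner FOC: ∂(Σu_j)/∂g_i = (Σα_j) − g_i = 0, so g_i^SO = Σα_j = 13.7 for every i; G^SO = 68.5.

68.5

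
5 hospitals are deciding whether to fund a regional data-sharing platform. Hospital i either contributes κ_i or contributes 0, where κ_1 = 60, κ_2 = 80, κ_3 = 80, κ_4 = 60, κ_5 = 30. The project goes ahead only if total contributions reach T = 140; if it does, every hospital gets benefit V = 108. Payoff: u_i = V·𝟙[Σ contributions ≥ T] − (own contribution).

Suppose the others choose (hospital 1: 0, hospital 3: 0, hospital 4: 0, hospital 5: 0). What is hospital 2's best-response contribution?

Others' total = 0. Even contributing 80 gives 80 < 140: no benefit either way.
Best response: 0.

0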